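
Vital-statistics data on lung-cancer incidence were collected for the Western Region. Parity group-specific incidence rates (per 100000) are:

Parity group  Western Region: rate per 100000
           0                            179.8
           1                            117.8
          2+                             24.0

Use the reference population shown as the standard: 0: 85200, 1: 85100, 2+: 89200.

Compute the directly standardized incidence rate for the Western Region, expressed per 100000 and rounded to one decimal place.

105.9

Standard total = 259500; weights = 0.3283, 0.3279, 0.3437.
Standardized rate: 0.3283×179.8 + 0.3279×117.8 + 0.3437×24.0 = 105.9134 per 100000.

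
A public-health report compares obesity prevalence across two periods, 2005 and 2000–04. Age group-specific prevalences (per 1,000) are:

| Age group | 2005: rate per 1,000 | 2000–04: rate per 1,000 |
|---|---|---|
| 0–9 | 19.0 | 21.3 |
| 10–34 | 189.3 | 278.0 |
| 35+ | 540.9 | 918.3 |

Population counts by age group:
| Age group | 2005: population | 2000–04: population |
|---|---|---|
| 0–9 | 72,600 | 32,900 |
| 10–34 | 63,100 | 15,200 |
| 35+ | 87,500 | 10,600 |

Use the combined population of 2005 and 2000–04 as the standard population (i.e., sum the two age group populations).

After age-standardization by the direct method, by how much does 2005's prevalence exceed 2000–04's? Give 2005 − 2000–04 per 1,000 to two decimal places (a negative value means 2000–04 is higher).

-156.83

Combined standard total = 281,900; weights = 0.3742, 0.2778, 0.3480.
2005: 0.3742×19.0 + 0.2778×189.3 + 0.3480×540.9 = 247.9212 per 1,000.
2000–04: 0.3742×21.3 + 0.2778×278.0 + 0.3480×918.3 = 404.7527 per 1,000.
Difference = 247.9212 − 404.7527 = -156.8315.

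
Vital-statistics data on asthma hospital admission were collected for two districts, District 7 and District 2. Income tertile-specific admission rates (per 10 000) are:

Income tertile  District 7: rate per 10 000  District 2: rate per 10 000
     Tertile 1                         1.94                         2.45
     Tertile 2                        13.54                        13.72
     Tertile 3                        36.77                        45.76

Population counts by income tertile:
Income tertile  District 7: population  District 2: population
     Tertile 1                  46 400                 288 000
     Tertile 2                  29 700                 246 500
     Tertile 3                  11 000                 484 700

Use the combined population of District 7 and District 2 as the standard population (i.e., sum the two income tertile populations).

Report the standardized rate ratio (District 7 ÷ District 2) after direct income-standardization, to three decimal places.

Combined standard total = 1 106 300; weights = 0.3023, 0.2497, 0.4481.
District 7: 0.3023×1.94 + 0.2497×13.54 + 0.4481×36.77 = 20.4424 per 10 000.
District 2: 0.3023×2.45 + 0.2497×13.72 + 0.4481×45.76 = 24.6696 per 10 000.
Ratio = 20.4424 ÷ 24.6696 = 0.82865.

0.829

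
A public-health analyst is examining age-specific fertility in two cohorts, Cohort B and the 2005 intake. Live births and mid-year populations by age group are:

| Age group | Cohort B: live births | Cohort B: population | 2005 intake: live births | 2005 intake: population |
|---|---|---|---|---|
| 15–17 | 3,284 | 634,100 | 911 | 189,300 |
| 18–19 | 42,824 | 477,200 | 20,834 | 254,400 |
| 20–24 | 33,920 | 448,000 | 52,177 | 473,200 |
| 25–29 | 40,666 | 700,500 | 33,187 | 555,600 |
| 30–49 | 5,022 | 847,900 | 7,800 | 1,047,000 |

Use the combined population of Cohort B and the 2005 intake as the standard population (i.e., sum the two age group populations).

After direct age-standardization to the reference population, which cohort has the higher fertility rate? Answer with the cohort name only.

2005 intake

Age-specific rates per 1,000 for Cohort B: 5.179, 89.740, 75.714, 58.053, 5.923.
For the 2005 intake: 4.812, 81.895, 110.264, 59.732, 7.450.
Combined standard total = 5,627,200; weights = 0.1463, 0.1300, 0.1637, 0.2232, 0.3367.
Cohort B: 0.1463×5.179 + 0.1300×89.740 + 0.1637×75.714 + 0.2232×58.053 + 0.3367×5.923 = 39.7728 per 1,000.
The 2005 intake: 0.1463×4.812 + 0.1300×81.895 + 0.1637×110.264 + 0.2232×59.732 + 0.3367×7.450 = 45.2442 per 1,000.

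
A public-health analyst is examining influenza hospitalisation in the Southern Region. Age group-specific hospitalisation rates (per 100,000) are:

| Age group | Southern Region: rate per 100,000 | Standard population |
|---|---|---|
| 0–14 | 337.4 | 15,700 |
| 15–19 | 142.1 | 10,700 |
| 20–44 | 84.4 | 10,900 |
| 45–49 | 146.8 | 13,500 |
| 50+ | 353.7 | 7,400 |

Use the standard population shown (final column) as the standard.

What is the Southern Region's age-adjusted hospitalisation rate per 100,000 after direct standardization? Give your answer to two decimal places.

Standard total = 58,200; weights = 0.2698, 0.1838, 0.1873, 0.2320, 0.1271.
Standardized rate: 0.2698×337.4 + 0.1838×142.1 + 0.1873×84.4 + 0.2320×146.8 + 0.1271×353.7 = 211.9723 per 100,000.

211.97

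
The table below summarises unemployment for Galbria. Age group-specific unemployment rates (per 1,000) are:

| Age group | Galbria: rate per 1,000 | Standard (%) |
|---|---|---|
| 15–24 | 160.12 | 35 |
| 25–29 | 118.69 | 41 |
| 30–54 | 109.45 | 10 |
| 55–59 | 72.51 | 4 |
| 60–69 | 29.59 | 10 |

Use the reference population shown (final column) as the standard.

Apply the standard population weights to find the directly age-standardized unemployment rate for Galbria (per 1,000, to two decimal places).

121.51

Standard weights: 0.35, 0.41, 0.10, 0.04, 0.10.
Standardized rate: 0.3500×160.12 + 0.4100×118.69 + 0.1000×109.45 + 0.0400×72.51 + 0.1000×29.59 = 121.5093 per 1,000.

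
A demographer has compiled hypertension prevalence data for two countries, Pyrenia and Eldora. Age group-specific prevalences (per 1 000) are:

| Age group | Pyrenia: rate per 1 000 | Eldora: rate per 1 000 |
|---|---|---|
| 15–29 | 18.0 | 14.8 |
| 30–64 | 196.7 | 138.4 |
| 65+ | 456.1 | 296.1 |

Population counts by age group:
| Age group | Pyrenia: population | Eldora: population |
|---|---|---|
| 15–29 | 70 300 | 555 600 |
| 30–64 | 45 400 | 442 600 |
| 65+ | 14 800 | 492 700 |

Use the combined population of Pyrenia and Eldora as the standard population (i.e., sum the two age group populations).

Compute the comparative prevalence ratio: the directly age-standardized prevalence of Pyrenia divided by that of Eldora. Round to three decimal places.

Combined standard total = 1 621 400; weights = 0.3860, 0.3010, 0.3130.
Pyrenia: 0.3860×18.0 + 0.3010×196.7 + 0.3130×456.1 = 208.9099 per 1 000.
Eldora: 0.3860×14.8 + 0.3010×138.4 + 0.3130×296.1 = 140.0477 per 1 000.
Ratio = 208.9099 ÷ 140.0477 = 1.49171.

1.492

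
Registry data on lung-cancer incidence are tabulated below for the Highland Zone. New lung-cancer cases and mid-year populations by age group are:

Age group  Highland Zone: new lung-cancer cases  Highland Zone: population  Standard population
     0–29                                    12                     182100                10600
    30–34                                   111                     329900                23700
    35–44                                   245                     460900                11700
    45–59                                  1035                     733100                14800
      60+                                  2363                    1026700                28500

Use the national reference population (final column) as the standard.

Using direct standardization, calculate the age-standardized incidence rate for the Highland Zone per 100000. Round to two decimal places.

113.53

Age-specific rates per 100000 for the Highland Zone: 6.59, 33.65, 53.16, 141.18, 230.15.
Standard total = 89300; weights = 0.1187, 0.2654, 0.1310, 0.1657, 0.3191.
Standardized rate: 0.1187×6.59 + 0.2654×33.65 + 0.1310×53.16 + 0.1657×141.18 + 0.3191×230.15 = 113.5286 per 100000.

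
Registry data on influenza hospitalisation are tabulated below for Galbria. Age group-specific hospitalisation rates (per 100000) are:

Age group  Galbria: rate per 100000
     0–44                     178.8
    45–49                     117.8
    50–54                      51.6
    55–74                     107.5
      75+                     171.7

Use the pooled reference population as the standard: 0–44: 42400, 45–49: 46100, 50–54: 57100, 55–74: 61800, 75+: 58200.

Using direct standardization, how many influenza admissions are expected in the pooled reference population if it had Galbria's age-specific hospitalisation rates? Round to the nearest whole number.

326

Expected influenza admissions = Σ (standard pop × age-specific rate ÷ 100000)
= 42400×178.8/100000 + 46100×117.8/100000 + 57100×51.6/100000 + 61800×107.5/100000 + 58200×171.7/100000
= 75.81 + 54.31 + 29.46 + 66.44 + 99.93 = 325.94.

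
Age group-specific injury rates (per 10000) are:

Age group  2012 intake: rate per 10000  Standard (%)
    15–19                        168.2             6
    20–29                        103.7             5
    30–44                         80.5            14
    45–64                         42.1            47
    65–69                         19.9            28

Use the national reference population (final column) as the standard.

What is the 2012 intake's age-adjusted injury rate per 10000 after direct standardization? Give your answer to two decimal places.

51.91

Standard weights: 0.06, 0.05, 0.14, 0.47, 0.28.
Standardized rate: 0.0600×168.2 + 0.0500×103.7 + 0.1400×80.5 + 0.4700×42.1 + 0.2800×19.9 = 51.9060 per 10000.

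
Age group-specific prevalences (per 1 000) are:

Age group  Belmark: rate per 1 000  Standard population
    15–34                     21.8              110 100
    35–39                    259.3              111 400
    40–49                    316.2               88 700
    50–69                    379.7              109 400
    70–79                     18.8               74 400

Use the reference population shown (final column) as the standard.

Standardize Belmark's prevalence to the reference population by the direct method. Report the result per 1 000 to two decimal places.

Standard total = 494 000; weights = 0.2229, 0.2255, 0.1796, 0.2215, 0.1506.
Standardized rate: 0.2229×21.8 + 0.2255×259.3 + 0.1796×316.2 + 0.2215×379.7 + 0.1506×18.8 = 207.0264 per 1 000.

207.03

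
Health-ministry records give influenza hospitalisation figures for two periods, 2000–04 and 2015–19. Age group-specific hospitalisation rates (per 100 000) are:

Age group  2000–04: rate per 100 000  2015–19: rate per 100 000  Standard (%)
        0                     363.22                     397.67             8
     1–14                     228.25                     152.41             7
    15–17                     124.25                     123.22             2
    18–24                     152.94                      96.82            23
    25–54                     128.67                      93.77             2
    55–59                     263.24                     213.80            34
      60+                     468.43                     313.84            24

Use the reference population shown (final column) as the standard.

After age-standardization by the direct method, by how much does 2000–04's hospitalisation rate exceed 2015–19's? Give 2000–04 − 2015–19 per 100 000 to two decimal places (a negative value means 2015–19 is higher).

Standard weights: 0.08, 0.07, 0.02, 0.23, 0.02, 0.34, 0.24.
2000–04: 0.0800×363.22 + 0.0700×228.25 + 0.0200×124.25 + 0.2300×152.94 + 0.0200×128.67 + 0.3400×263.24 + 0.2400×468.43 = 287.1945 per 100 000.
2015–19: 0.0800×397.67 + 0.0700×152.41 + 0.0200×123.22 + 0.2300×96.82 + 0.0200×93.77 + 0.3400×213.80 + 0.2400×313.84 = 217.1043 per 100 000.
Difference = 287.1945 − 217.1043 = 70.0902.

70.09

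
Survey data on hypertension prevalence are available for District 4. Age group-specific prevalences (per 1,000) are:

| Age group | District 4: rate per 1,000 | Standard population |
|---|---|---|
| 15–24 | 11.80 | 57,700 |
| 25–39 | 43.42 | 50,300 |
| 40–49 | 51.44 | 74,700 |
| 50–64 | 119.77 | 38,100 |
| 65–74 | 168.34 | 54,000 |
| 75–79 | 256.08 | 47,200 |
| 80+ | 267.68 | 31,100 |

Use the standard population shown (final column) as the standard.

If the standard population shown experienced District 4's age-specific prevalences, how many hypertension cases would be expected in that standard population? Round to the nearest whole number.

40773

Expected hypertension cases = Σ (standard pop × age-specific rate ÷ 1,000)
= 57,700×11.80/1,000 + 50,300×43.42/1,000 + 74,700×51.44/1,000 + 38,100×119.77/1,000 + 54,000×168.34/1,000 + 47,200×256.08/1,000 + 31,100×267.68/1,000
= 680.86 + 2184.03 + 3842.57 + 4563.24 + 9090.36 + 12086.98 + 8324.85 = 40772.88.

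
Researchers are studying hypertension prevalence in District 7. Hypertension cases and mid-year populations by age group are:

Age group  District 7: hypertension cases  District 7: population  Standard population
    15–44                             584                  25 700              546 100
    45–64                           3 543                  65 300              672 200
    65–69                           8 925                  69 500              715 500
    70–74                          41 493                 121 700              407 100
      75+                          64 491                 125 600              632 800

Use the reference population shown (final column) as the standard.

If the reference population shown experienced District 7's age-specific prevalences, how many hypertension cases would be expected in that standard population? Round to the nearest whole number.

Age-specific rates per 1 000 for District 7: 22.724, 54.257, 128.417, 340.945, 513.463.
Expected hypertension cases = Σ (standard pop × age-specific rate ÷ 1 000)
= 546 100×22.724/1 000 + 672 200×54.257/1 000 + 715 500×128.417/1 000 + 407 100×340.945/1 000 + 632 800×513.463/1 000
= 12409.43 + 36471.74 + 91882.55 + 138798.69 + 324919.62 = 604482.04.

604482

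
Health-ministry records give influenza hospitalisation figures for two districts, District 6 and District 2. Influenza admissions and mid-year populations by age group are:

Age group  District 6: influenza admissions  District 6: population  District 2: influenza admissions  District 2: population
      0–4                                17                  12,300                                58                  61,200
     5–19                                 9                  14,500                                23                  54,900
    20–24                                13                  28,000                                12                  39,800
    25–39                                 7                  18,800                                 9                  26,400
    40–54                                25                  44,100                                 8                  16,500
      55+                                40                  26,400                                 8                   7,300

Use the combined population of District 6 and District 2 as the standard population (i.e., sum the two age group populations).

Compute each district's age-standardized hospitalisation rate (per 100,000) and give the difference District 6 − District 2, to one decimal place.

Age-specific rates per 100,000 for District 6: 138.21, 62.07, 46.43, 37.23, 56.69, 151.52.
For District 2: 94.77, 41.89, 30.15, 34.09, 48.48, 109.59.
Combined standard total = 350,200; weights = 0.2099, 0.1982, 0.1936, 0.1291, 0.1730, 0.0962.
District 6: 0.2099×138.21 + 0.1982×62.07 + 0.1936×46.43 + 0.1291×37.23 + 0.1730×56.69 + 0.0962×151.52 = 79.4928 per 100,000.
District 2: 0.2099×94.77 + 0.1982×41.89 + 0.1936×30.15 + 0.1291×34.09 + 0.1730×48.48 + 0.0962×109.59 = 57.3661 per 100,000.
Difference = 79.4928 − 57.3661 = 22.1267.

22.1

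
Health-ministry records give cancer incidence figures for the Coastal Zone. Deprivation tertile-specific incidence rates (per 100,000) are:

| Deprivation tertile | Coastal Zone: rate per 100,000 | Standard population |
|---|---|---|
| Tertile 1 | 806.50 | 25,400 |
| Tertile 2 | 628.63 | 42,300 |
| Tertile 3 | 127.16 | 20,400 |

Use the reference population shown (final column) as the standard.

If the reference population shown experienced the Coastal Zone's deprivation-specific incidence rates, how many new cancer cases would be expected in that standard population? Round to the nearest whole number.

Expected new cancer cases = Σ (standard pop × deprivation-specific rate ÷ 100,000)
= 25,400×806.50/100,000 + 42,300×628.63/100,000 + 20,400×127.16/100,000
= 204.85 + 265.91 + 25.94 = 496.70.

497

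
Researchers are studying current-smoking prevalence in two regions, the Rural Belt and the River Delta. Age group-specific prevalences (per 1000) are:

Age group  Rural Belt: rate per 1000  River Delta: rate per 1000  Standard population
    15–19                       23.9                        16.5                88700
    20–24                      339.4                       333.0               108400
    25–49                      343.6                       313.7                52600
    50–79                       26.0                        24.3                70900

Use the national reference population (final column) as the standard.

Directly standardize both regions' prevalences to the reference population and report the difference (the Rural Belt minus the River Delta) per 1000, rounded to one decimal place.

9.5

Standard total = 320600; weights = 0.2767, 0.3381, 0.1641, 0.2211.
The Rural Belt: 0.2767×23.9 + 0.3381×339.4 + 0.1641×343.6 + 0.2211×26.0 = 183.4924 per 1000.
The River Delta: 0.2767×16.5 + 0.3381×333.0 + 0.1641×313.7 + 0.2211×24.3 = 173.9995 per 1000.
Difference = 183.4924 − 173.9995 = 9.4929.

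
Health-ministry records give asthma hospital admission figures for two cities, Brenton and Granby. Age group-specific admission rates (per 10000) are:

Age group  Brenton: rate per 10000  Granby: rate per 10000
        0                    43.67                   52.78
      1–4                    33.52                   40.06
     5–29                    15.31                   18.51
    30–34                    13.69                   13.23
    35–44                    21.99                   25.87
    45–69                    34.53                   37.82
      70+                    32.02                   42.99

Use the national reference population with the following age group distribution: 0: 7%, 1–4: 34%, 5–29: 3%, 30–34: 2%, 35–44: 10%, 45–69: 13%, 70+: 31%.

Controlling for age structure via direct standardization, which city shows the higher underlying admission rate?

Granby

Standard weights: 0.07, 0.34, 0.03, 0.02, 0.10, 0.13, 0.31.
Brenton: 0.0700×43.67 + 0.3400×33.52 + 0.0300×15.31 + 0.0200×13.69 + 0.1000×21.99 + 0.1300×34.53 + 0.3100×32.02 = 31.8009 per 10000.
Granby: 0.0700×52.78 + 0.3400×40.06 + 0.0300×18.51 + 0.0200×13.23 + 0.1000×25.87 + 0.1300×37.82 + 0.3100×42.99 = 38.9654 per 10000.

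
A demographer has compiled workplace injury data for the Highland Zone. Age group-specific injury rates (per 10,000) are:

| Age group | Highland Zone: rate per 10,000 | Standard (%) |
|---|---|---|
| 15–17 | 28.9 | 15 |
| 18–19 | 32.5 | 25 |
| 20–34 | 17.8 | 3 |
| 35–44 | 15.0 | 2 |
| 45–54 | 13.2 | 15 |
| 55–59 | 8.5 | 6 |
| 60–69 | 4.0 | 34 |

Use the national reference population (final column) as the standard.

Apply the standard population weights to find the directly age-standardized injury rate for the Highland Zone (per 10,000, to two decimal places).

17.14

Standard weights: 0.15, 0.25, 0.03, 0.02, 0.15, 0.06, 0.34.
Standardized rate: 0.1500×28.9 + 0.2500×32.5 + 0.0300×17.8 + 0.0200×15.0 + 0.1500×13.2 + 0.0600×8.5 + 0.3400×4.0 = 17.1440 per 10,000.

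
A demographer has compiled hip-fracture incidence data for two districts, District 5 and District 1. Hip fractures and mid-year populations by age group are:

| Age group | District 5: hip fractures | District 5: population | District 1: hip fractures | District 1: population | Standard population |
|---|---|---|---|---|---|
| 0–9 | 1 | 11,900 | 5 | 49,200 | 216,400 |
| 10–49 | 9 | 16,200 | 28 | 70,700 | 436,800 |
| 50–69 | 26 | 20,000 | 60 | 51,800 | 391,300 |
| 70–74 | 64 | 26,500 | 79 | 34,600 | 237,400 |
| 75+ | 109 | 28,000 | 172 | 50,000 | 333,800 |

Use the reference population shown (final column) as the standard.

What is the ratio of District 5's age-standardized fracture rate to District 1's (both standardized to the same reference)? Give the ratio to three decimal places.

Age-specific rates per 100,000 for District 5: 8.40, 55.56, 130.00, 241.51, 389.29.
For District 1: 10.16, 39.60, 115.83, 228.32, 344.00.
Standard total = 1,615,700; weights = 0.1339, 0.2703, 0.2422, 0.1469, 0.2066.
District 5: 0.1339×8.40 + 0.2703×55.56 + 0.2422×130.00 + 0.1469×241.51 + 0.2066×389.29 = 163.5403 per 100,000.
District 1: 0.1339×10.16 + 0.2703×39.60 + 0.2422×115.83 + 0.1469×228.32 + 0.2066×344.00 = 144.7384 per 100,000.
Ratio = 163.5403 ÷ 144.7384 = 1.12990.

1.130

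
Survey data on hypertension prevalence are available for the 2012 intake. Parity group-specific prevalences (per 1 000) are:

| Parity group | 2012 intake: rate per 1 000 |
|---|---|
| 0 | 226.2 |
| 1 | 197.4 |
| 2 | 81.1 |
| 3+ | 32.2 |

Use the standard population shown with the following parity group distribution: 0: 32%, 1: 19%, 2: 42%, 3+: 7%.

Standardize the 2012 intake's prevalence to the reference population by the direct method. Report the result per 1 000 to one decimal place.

146.2

Standard weights: 0.32, 0.19, 0.42, 0.07.
Standardized rate: 0.3200×226.2 + 0.1900×197.4 + 0.4200×81.1 + 0.0700×32.2 = 146.2060 per 1 000.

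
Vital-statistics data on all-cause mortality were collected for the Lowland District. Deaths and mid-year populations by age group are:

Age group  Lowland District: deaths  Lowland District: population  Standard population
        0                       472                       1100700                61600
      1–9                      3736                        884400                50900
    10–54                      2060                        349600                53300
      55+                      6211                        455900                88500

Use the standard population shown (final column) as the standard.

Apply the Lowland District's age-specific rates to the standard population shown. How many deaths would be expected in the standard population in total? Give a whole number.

Age-specific rates per 100000 for the Lowland District: 42.88, 422.43, 589.24, 1362.36.
Expected deaths = Σ (standard pop × age-specific rate ÷ 100000)
= 61600×42.88/100000 + 50900×422.43/100000 + 53300×589.24/100000 + 88500×1362.36/100000
= 26.42 + 215.02 + 314.07 + 1205.69 = 1761.19.

1761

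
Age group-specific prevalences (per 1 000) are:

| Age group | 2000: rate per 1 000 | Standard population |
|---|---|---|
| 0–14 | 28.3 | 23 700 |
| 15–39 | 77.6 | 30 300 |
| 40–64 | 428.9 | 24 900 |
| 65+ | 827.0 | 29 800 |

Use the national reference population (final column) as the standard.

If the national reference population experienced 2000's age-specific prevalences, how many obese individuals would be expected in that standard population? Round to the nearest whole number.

38346

Expected obese individuals = Σ (standard pop × age-specific rate ÷ 1 000)
= 23 700×28.3/1 000 + 30 300×77.6/1 000 + 24 900×428.9/1 000 + 29 800×827.0/1 000
= 670.71 + 2351.28 + 10679.61 + 24644.60 = 38346.20.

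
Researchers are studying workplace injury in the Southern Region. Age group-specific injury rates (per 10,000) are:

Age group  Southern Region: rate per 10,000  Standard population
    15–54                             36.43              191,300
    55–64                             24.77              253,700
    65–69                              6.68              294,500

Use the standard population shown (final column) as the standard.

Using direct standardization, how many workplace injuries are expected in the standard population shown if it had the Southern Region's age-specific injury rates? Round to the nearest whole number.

1522

Expected workplace injuries = Σ (standard pop × age-specific rate ÷ 10,000)
= 191,300×36.43/10,000 + 253,700×24.77/10,000 + 294,500×6.68/10,000
= 696.91 + 628.41 + 196.73 = 1522.05.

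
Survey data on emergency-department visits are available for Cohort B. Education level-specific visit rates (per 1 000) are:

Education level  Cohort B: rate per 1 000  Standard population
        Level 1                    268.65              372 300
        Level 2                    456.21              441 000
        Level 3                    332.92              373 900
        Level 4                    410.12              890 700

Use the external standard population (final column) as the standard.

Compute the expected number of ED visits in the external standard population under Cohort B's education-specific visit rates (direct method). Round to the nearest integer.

790980

Expected ED visits = Σ (standard pop × education-specific rate ÷ 1 000)
= 372 300×268.65/1 000 + 441 000×456.21/1 000 + 373 900×332.92/1 000 + 890 700×410.12/1 000
= 100018.39 + 201188.61 + 124478.79 + 365293.88 = 790979.68.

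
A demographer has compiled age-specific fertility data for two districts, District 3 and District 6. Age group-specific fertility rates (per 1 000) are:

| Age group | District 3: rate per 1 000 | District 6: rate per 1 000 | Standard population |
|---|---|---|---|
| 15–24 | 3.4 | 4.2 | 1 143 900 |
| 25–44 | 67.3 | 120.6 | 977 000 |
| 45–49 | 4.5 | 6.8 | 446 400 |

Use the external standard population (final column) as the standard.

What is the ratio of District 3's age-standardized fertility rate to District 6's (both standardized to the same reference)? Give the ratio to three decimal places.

Standard total = 2 567 300; weights = 0.4456, 0.3806, 0.1739.
District 3: 0.4456×3.4 + 0.3806×67.3 + 0.1739×4.5 = 27.9088 per 1 000.
District 6: 0.4456×4.2 + 0.3806×120.6 + 0.1739×6.8 = 48.9487 per 1 000.
Ratio = 27.9088 ÷ 48.9487 = 0.57016.

0.570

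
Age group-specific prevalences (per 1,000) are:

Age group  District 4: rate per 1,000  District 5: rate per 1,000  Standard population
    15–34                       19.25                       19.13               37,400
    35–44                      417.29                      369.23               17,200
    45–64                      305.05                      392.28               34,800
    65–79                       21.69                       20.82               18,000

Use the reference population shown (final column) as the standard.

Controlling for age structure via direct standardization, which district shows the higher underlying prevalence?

Standard total = 107,400; weights = 0.3482, 0.1601, 0.3240, 0.1676.
District 4: 0.3482×19.25 + 0.1601×417.29 + 0.3240×305.05 + 0.1676×21.69 = 176.0102 per 1,000.
District 5: 0.3482×19.13 + 0.1601×369.23 + 0.3240×392.28 + 0.1676×20.82 = 196.3903 per 1,000.

District 5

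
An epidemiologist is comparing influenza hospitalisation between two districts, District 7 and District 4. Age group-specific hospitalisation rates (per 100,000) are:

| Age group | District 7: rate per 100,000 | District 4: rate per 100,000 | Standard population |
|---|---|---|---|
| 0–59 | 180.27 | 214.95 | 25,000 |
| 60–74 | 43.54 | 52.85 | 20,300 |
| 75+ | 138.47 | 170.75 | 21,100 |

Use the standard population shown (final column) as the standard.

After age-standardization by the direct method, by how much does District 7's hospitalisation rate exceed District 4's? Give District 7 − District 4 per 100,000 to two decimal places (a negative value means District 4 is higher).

Standard total = 66,400; weights = 0.3765, 0.3057, 0.3178.
District 7: 0.3765×180.27 + 0.3057×43.54 + 0.3178×138.47 = 125.1857 per 100,000.
District 4: 0.3765×214.95 + 0.3057×52.85 + 0.3178×170.75 = 151.3468 per 100,000.
Difference = 125.1857 − 151.3468 = -26.1612.

-26.16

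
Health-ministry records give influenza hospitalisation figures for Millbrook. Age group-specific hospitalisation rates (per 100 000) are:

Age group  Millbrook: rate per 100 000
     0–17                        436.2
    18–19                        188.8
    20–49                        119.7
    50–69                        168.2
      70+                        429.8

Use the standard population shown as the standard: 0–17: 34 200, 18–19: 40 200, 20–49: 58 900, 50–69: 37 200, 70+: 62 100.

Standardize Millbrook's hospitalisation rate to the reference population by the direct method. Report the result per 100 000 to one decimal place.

268.7

Standard total = 232 600; weights = 0.1470, 0.1728, 0.2532, 0.1599, 0.2670.
Standardized rate: 0.1470×436.2 + 0.1728×188.8 + 0.2532×119.7 + 0.1599×168.2 + 0.2670×429.8 = 268.7264 per 100 000.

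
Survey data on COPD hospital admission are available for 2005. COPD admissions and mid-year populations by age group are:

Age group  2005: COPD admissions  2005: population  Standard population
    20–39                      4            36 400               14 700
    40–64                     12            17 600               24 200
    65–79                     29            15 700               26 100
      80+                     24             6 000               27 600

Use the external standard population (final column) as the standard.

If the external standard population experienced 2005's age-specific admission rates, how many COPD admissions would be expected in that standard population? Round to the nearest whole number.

Age-specific rates per 10 000 for 2005: 1.10, 6.82, 18.47, 40.00.
Expected COPD admissions = Σ (standard pop × age-specific rate ÷ 10 000)
= 14 700×1.10/10 000 + 24 200×6.82/10 000 + 26 100×18.47/10 000 + 27 600×40.00/10 000
= 1.62 + 16.50 + 48.21 + 110.40 = 176.73.

177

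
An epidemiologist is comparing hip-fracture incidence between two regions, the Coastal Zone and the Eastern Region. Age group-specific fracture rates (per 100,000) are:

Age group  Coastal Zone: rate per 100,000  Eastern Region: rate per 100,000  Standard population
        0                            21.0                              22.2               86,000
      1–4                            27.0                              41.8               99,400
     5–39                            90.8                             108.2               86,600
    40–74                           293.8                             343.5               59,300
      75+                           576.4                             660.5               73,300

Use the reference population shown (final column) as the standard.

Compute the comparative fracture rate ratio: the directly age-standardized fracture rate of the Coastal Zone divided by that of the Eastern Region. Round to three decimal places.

Standard total = 404,600; weights = 0.2126, 0.2457, 0.2140, 0.1466, 0.1812.
The Coastal Zone: 0.2126×21.0 + 0.2457×27.0 + 0.2140×90.8 + 0.1466×293.8 + 0.1812×576.4 = 178.0167 per 100,000.
The Eastern Region: 0.2126×22.2 + 0.2457×41.8 + 0.2140×108.2 + 0.1466×343.5 + 0.1812×660.5 = 208.1523 per 100,000.
Ratio = 178.0167 ÷ 208.1523 = 0.85522.

0.855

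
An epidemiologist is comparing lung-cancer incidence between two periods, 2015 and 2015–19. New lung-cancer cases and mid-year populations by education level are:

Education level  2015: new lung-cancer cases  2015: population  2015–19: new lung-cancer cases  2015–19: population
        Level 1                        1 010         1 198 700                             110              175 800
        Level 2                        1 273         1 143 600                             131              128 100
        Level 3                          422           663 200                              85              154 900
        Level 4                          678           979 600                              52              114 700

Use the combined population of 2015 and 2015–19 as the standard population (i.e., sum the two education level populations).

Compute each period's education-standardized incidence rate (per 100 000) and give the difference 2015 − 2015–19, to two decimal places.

Education-specific rates per 100 000 for 2015: 84.26, 111.32, 63.63, 69.21.
For 2015–19: 62.57, 102.26, 54.87, 45.34.
Combined standard total = 4 558 600; weights = 0.3015, 0.2790, 0.1795, 0.2401.
2015: 0.3015×84.26 + 0.2790×111.32 + 0.1795×63.63 + 0.2401×69.21 = 84.4924 per 100 000.
2015–19: 0.3015×62.57 + 0.2790×102.26 + 0.1795×54.87 + 0.2401×45.34 = 68.1254 per 100 000.
Difference = 84.4924 − 68.1254 = 16.3670.

16.37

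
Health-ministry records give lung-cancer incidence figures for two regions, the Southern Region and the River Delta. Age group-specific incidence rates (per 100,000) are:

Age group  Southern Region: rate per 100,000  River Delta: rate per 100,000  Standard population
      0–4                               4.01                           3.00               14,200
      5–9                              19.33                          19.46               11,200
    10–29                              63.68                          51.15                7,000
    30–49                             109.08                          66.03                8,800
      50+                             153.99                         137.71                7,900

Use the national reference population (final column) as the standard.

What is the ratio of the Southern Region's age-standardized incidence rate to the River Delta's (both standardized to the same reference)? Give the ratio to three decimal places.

1.266

Standard total = 49,100; weights = 0.2892, 0.2281, 0.1426, 0.1792, 0.1609.
The Southern Region: 0.2892×4.01 + 0.2281×19.33 + 0.1426×63.68 + 0.1792×109.08 + 0.1609×153.99 = 58.9740 per 100,000.
The River Delta: 0.2892×3.00 + 0.2281×19.46 + 0.1426×51.15 + 0.1792×66.03 + 0.1609×137.71 = 46.5901 per 100,000.
Ratio = 58.9740 ÷ 46.5901 = 1.26580.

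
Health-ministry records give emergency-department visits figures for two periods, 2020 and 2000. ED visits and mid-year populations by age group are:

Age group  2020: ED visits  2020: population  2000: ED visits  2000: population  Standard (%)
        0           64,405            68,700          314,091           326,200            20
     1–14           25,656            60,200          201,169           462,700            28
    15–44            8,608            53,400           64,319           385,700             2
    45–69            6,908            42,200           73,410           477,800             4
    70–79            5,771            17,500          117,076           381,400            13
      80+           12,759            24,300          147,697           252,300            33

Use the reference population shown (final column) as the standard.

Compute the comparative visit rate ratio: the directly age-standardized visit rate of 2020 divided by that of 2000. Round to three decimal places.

0.957

Age-specific rates per 1,000 for 2020: 937.482, 426.179, 161.199, 163.697, 329.771, 525.062.
For 2000: 962.879, 434.772, 166.759, 153.642, 306.964, 585.402.
Standard weights: 0.20, 0.28, 0.02, 0.04, 0.13, 0.33.
2020: 0.2000×937.482 + 0.2800×426.179 + 0.0200×161.199 + 0.0400×163.697 + 0.1300×329.771 + 0.3300×525.062 = 532.7391 per 1,000.
2000: 0.2000×962.879 + 0.2800×434.772 + 0.0200×166.759 + 0.0400×153.642 + 0.1300×306.964 + 0.3300×585.402 = 556.8808 per 1,000.
Ratio = 532.7391 ÷ 556.8808 = 0.95665.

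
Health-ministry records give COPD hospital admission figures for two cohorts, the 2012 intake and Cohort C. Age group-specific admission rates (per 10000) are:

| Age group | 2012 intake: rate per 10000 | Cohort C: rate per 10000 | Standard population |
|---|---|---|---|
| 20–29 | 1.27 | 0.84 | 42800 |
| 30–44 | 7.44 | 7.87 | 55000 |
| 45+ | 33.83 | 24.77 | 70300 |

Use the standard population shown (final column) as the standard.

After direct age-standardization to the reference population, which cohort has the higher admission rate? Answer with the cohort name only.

Standard total = 168100; weights = 0.2546, 0.3272, 0.4182.
The 2012 intake: 0.2546×1.27 + 0.3272×7.44 + 0.4182×33.83 = 16.9054 per 10000.
Cohort C: 0.2546×0.84 + 0.3272×7.87 + 0.4182×24.77 = 13.1477 per 10000.

2012 intake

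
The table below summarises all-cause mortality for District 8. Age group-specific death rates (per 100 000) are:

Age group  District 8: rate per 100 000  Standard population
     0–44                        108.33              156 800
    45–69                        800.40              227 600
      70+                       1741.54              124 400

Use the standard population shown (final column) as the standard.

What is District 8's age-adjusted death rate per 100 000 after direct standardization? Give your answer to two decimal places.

Standard total = 508 800; weights = 0.3082, 0.4473, 0.2445.
Standardized rate: 0.3082×108.33 + 0.4473×800.40 + 0.2445×1741.54 = 817.2263 per 100 000.

817.23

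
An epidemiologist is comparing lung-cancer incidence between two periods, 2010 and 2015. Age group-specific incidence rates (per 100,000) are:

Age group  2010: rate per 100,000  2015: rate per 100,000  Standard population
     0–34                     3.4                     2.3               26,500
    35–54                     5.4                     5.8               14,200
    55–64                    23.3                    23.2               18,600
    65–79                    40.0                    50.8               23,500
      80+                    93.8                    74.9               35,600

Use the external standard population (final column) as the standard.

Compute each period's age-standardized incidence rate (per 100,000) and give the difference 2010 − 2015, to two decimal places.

3.75

Standard total = 118,400; weights = 0.2238, 0.1199, 0.1571, 0.1985, 0.3007.
2010: 0.2238×3.4 + 0.1199×5.4 + 0.1571×23.3 + 0.1985×40.0 + 0.3007×93.8 = 41.2115 per 100,000.
2015: 0.2238×2.3 + 0.1199×5.8 + 0.1571×23.2 + 0.1985×50.8 + 0.3007×74.9 = 37.4584 per 100,000.
Difference = 41.2115 − 37.4584 = 3.7531.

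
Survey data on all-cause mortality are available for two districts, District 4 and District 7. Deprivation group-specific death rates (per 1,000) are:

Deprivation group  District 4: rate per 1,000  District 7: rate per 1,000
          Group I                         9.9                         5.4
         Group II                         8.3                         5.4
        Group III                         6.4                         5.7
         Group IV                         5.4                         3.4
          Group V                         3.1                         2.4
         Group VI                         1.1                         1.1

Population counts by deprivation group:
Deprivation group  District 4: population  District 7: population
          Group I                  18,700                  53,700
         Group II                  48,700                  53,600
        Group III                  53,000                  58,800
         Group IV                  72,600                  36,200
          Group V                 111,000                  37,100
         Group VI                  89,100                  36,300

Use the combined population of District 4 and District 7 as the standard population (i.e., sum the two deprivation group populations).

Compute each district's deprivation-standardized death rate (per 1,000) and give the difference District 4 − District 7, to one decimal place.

1.5

Combined standard total = 668,800; weights = 0.1083, 0.1530, 0.1672, 0.1627, 0.2214, 0.1875.
District 4: 0.1083×9.9 + 0.1530×8.3 + 0.1672×6.4 + 0.1627×5.4 + 0.2214×3.1 + 0.1875×1.1 = 5.1823 per 1,000.
District 7: 0.1083×5.4 + 0.1530×5.4 + 0.1672×5.7 + 0.1627×3.4 + 0.2214×2.4 + 0.1875×1.1 = 3.6542 per 1,000.
Difference = 5.1823 − 3.6542 = 1.5281.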